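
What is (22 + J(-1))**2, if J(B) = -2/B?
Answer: 576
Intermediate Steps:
(22 + J(-1))**2 = (22 - 2/(-1))**2 = (22 - 2*(-1))**2 = (22 + 2)**2 = 24**2 = 576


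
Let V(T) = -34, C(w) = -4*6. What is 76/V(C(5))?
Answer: -38/17 ≈ -2.2353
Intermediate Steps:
C(w) = -24
76/V(C(5)) = 76/(-34) = 76*(-1/34) = -38/17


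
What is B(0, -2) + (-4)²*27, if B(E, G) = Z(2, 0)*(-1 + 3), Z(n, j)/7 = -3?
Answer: 390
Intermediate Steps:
Z(n, j) = -21 (Z(n, j) = 7*(-3) = -21)
B(E, G) = -42 (B(E, G) = -21*(-1 + 3) = -21*2 = -42)
B(0, -2) + (-4)²*27 = -42 + (-4)²*27 = -42 + 16*27 = -42 + 432 = 390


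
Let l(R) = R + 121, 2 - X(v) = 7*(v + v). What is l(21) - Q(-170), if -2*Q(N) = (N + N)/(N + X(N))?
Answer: 156967/1106 ≈ 141.92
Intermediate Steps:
X(v) = 2 - 14*v (X(v) = 2 - 7*(v + v) = 2 - 7*2*v = 2 - 14*v)
Q(N) = -N/(2 - 13*N) (Q(N) = -(N + N)/(2*(N + (2 - 14*N))) = -2*N/(2*(2 - 13*N)) = -N/(2 - 13*N))
l(R) = 121 + R
l(21) - Q(-170) = (121 + 21) - (-170)/(-2 + 13*(-170)) = 142 - (-170)/(-2 - 2210) = 142 - (-170)/(-2212) = 142 - (-170)*(-1)/2212 = 142 - 1*85/1106 = 142 - 85/1106 = 156967/1106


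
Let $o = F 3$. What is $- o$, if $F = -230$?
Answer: $690$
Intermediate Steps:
$o = -690$ ($o = \left(-230\right) 3 = -690$)
$- o = \left(-1\right) \left(-690\right) = 690$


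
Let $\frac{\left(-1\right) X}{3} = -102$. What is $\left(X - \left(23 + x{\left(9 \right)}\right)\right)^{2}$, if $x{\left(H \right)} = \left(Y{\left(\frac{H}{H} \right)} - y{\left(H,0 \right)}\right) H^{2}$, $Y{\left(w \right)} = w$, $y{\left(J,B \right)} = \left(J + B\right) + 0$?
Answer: $866761$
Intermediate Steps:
$y{\left(J,B \right)} = B + J$ ($y{\left(J,B \right)} = \left(B + J\right) + 0 = B + J$)
$x{\left(H \right)} = H^{2} \left(1 - H\right)$ ($x{\left(H \right)} = \left(\frac{H}{H} - \left(0 + H\right)\right) H^{2} = \left(1 - H\right) H^{2} = H^{2} \left(1 - H\right)$)
$X = 306$ ($X = \left(-3\right) \left(-102\right) = 306$)
$\left(X - \left(23 + x{\left(9 \right)}\right)\right)^{2} = \left(306 - \left(23 + 9^{2} \left(1 - 9\right)\right)\right)^{2} = \left(306 - \left(23 + 81 \left(1 - 9\right)\right)\right)^{2} = \left(306 - \left(23 + 81 \left(-8\right)\right)\right)^{2} = \left(306 - -625\right)^{2} = \left(306 + \left(-23 + 648\right)\right)^{2} = \left(306 + 625\right)^{2} = 931^{2} = 866761$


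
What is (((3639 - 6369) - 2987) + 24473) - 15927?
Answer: 2829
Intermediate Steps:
(((3639 - 6369) - 2987) + 24473) - 15927 = ((-2730 - 2987) + 24473) - 15927 = (-5717 + 24473) - 15927 = 18756 - 15927 = 2829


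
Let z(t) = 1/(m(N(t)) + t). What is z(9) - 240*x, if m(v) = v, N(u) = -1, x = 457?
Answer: -877439/8 ≈ -1.0968e+5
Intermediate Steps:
z(t) = 1/(-1 + t)
z(9) - 240*x = 1/(-1 + 9) - 240*457 = 1/8 - 109680 = ⅛ - 109680 = -877439/8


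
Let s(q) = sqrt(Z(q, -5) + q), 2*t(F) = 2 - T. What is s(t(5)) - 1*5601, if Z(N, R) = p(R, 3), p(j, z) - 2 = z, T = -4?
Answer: -5601 + 2*sqrt(2) ≈ -5598.2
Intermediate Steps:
p(j, z) = 2 + z
Z(N, R) = 5 (Z(N, R) = 2 + 3 = 5)
t(F) = 3 (t(F) = (2 - 1*(-4))/2 = (2 + 4)/2 = (1/2)*6 = 3)
s(q) = sqrt(5 + q)
s(t(5)) - 1*5601 = sqrt(5 + 3) - 1*5601 = sqrt(8) - 5601 = 2*sqrt(2) - 5601 = -5601 + 2*sqrt(2)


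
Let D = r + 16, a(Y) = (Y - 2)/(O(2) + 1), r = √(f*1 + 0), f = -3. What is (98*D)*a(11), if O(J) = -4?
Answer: -4704 - 294*I*√3 ≈ -4704.0 - 509.22*I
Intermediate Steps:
r = I*√3 (r = √(-3*1 + 0) = √(-3 + 0) = √(-3) = I*√3 ≈ 1.732*I)
a(Y) = ⅔ - Y/3 (a(Y) = (Y - 2)/(-4 + 1) = (-2 + Y)/(-3) = (-2 + Y)*(-⅓) = ⅔ - Y/3)
D = 16 + I*√3 (D = I*√3 + 16 = 16 + I*√3 ≈ 16.0 + 1.732*I)
(98*D)*a(11) = (98*(16 + I*√3))*(⅔ - ⅓*11) = (1568 + 98*I*√3)*(⅔ - 11/3) = (1568 + 98*I*√3)*(-3) = -4704 - 294*I*√3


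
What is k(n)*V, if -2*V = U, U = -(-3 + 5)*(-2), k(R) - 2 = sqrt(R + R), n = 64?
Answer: -4 - 16*sqrt(2) ≈ -26.627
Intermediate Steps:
k(R) = 2 + sqrt(2)*sqrt(R) (k(R) = 2 + sqrt(R + R) = 2 + sqrt(2*R) = 2 + sqrt(2)*sqrt(R))
U = 4 (U = -2*(-2) = -1*(-4) = 4)
V = -2 (V = -1/2*4 = -2)
k(n)*V = (2 + sqrt(2)*sqrt(64))*(-2) = (2 + sqrt(2)*8)*(-2) = (2 + 8*sqrt(2))*(-2) = -4 - 16*sqrt(2)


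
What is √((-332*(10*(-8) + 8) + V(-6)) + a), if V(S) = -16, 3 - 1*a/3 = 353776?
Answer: I*√1037431 ≈ 1018.5*I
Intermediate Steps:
a = -1061319 (a = 9 - 3*353776 = 9 - 1061328 = -1061319)
√((-332*(10*(-8) + 8) + V(-6)) + a) = √((-332*(10*(-8) + 8) - 16) - 1061319) = √((-332*(-80 + 8) - 16) - 1061319) = √((-332*(-72) - 16) - 1061319) = √((23904 - 16) - 1061319) = √(23888 - 1061319) = √(-1037431) = I*√1037431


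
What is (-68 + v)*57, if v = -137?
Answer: -11685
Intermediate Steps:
(-68 + v)*57 = (-68 - 137)*57 = -205*57 = -11685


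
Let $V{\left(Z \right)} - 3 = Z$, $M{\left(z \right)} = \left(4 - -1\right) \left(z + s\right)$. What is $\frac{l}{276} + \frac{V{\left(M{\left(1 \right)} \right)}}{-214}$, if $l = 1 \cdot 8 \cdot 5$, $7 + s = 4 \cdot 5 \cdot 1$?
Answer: $- \frac{2897}{14766} \approx -0.19619$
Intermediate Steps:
$s = 13$ ($s = -7 + 4 \cdot 5 \cdot 1 = -7 + 20 \cdot 1 = -7 + 20 = 13$)
$M{\left(z \right)} = 65 + 5 z$ ($M{\left(z \right)} = \left(4 - -1\right) \left(z + 13\right) = \left(4 + 1\right) \left(13 + z\right) = 5 \left(13 + z\right) = 65 + 5 z$)
$l = 40$ ($l = 8 \cdot 5 = 40$)
$V{\left(Z \right)} = 3 + Z$
$\frac{l}{276} + \frac{V{\left(M{\left(1 \right)} \right)}}{-214} = \frac{40}{276} + \frac{3 + \left(65 + 5 \cdot 1\right)}{-214} = 40 \cdot \frac{1}{276} + \left(3 + \left(65 + 5\right)\right) \left(- \frac{1}{214}\right) = \frac{10}{69} + \left(3 + 70\right) \left(- \frac{1}{214}\right) = \frac{10}{69} + 73 \left(- \frac{1}{214}\right) = \frac{10}{69} - \frac{73}{214} = - \frac{2897}{14766}$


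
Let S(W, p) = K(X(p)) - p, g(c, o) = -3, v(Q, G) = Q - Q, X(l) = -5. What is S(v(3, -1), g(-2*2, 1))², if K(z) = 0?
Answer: 9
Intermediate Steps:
v(Q, G) = 0
S(W, p) = -p (S(W, p) = 0 - p = -p)
S(v(3, -1), g(-2*2, 1))² = (-1*(-3))² = 3² = 9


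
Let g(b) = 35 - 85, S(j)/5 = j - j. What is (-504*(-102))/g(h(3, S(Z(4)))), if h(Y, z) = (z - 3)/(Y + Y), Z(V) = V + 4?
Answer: -25704/25 ≈ -1028.2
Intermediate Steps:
Z(V) = 4 + V
S(j) = 0 (S(j) = 5*(j - j) = 5*0 = 0)
h(Y, z) = (-3 + z)/(2*Y) (h(Y, z) = (-3 + z)/((2*Y)) = (-3 + z)*(1/(2*Y)) = (-3 + z)/(2*Y))
g(b) = -50
(-504*(-102))/g(h(3, S(Z(4)))) = -504*(-102)/(-50) = 51408*(-1/50) = -25704/25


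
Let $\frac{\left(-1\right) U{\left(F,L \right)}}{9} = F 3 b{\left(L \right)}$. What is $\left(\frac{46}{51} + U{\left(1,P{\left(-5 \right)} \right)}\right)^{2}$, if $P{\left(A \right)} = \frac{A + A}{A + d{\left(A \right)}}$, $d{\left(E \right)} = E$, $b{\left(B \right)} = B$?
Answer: $\frac{1771561}{2601} \approx 681.11$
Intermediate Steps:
$P{\left(A \right)} = 1$ ($P{\left(A \right)} = \frac{A + A}{A + A} = \frac{2 A}{2 A} = 2 A \frac{1}{2 A} = 1$)
$U{\left(F,L \right)} = - 27 F L$ ($U{\left(F,L \right)} = - 9 F 3 L = - 9 \cdot 3 F L = - 27 F L$)
$\left(\frac{46}{51} + U{\left(1,P{\left(-5 \right)} \right)}\right)^{2} = \left(\frac{46}{51} - 27 \cdot 1\right)^{2} = \left(46 \cdot \frac{1}{51} - 27\right)^{2} = \left(\frac{46}{51} - 27\right)^{2} = \left(- \frac{1331}{51}\right)^{2} = \frac{1771561}{2601}$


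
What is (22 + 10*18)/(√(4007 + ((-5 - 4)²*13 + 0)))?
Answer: 101*√1265/1265 ≈ 2.8397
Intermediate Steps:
(22 + 10*18)/(√(4007 + ((-5 - 4)²*13 + 0))) = (22 + 180)/(√(4007 + ((-9)²*13 + 0))) = 202/(√(4007 + (81*13 + 0))) = 202/(√(4007 + (1053 + 0))) = 202/(√(4007 + 1053)) = 202/(√5060) = 202/((2*√1265)) = 202*(√1265/2530) = 101*√1265/1265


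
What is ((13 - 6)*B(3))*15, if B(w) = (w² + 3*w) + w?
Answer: 2205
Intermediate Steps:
B(w) = w² + 4*w
((13 - 6)*B(3))*15 = ((13 - 6)*(3*(4 + 3)))*15 = (7*(3*7))*15 = (7*21)*15 = 147*15 = 2205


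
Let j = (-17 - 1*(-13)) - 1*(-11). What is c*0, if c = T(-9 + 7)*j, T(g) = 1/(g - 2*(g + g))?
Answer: 0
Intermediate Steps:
T(g) = -1/(3*g) (T(g) = 1/(g - 4*g) = 1/(-3*g) = -1/(3*g))
j = 7 (j = (-17 + 13) + 11 = -4 + 11 = 7)
c = 7/6 (c = -1/(3*(-9 + 7))*7 = -⅓/(-2)*7 = -⅓*(-½)*7 = (⅙)*7 = 7/6 ≈ 1.1667)
c*0 = (7/6)*0 = 0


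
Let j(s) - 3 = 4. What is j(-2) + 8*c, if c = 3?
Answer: 31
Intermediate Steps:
j(s) = 7 (j(s) = 3 + 4 = 7)
j(-2) + 8*c = 7 + 8*3 = 7 + 24 = 31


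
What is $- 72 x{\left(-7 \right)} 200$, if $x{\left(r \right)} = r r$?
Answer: $-705600$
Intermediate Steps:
$x{\left(r \right)} = r^{2}$
$- 72 x{\left(-7 \right)} 200 = - 72 \left(-7\right)^{2} \cdot 200 = \left(-72\right) 49 \cdot 200 = \left(-3528\right) 200 = -705600$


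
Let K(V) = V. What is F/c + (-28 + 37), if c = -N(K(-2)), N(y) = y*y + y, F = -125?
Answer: 143/2 ≈ 71.500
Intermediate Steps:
N(y) = y + y² (N(y) = y² + y = y + y²)
c = -2 (c = -(-2)*(1 - 2) = -(-2)*(-1) = -1*2 = -2)
F/c + (-28 + 37) = -125/(-2) + (-28 + 37) = -½*(-125) + 9 = 125/2 + 9 = 143/2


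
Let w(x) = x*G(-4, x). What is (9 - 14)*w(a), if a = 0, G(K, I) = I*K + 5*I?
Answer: 0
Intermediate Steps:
G(K, I) = 5*I + I*K
w(x) = x² (w(x) = x*(x*(5 - 4)) = x*(x*1) = x*x = x²)
(9 - 14)*w(a) = (9 - 14)*0² = -5*0 = 0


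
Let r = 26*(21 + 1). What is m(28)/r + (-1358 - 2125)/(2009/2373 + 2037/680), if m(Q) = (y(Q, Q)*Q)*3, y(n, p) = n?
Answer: -8791851732/9742733 ≈ -902.40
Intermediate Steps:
m(Q) = 3*Q² (m(Q) = (Q*Q)*3 = Q²*3 = 3*Q²)
r = 572 (r = 26*22 = 572)
m(28)/r + (-1358 - 2125)/(2009/2373 + 2037/680) = (3*28²)/572 + (-1358 - 2125)/(2009/2373 + 2037/680) = (3*784)*(1/572) - 3483/(2009*(1/2373) + 2037*(1/680)) = 2352*(1/572) - 3483/(287/339 + 2037/680) = 588/143 - 3483/885703/230520 = 588/143 - 3483*230520/885703 = 588/143 - 802901160/885703 = -8791851732/9742733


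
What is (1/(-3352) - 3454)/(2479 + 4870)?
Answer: -11577809/24633848 ≈ -0.47000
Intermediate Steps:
(1/(-3352) - 3454)/(2479 + 4870) = (-1/3352 - 3454)/7349 = -11577809/3352*1/7349 = -11577809/24633848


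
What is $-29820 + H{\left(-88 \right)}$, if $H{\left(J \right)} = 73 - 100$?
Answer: $-29847$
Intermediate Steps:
$H{\left(J \right)} = -27$
$-29820 + H{\left(-88 \right)} = -29820 - 27 = -29847$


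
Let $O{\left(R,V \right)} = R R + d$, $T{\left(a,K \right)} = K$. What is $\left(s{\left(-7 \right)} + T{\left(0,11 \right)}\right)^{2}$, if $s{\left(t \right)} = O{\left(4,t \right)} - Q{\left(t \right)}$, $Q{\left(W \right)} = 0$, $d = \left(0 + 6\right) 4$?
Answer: $2601$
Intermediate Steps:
$d = 24$ ($d = 6 \cdot 4 = 24$)
$O{\left(R,V \right)} = 24 + R^{2}$ ($O{\left(R,V \right)} = R R + 24 = R^{2} + 24 = 24 + R^{2}$)
$s{\left(t \right)} = 40$ ($s{\left(t \right)} = \left(24 + 4^{2}\right) - 0 = \left(24 + 16\right) + 0 = 40 + 0 = 40$)
$\left(s{\left(-7 \right)} + T{\left(0,11 \right)}\right)^{2} = \left(40 + 11\right)^{2} = 51^{2} = 2601$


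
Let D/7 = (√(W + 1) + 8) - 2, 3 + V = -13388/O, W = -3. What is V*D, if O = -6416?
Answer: -30765/802 - 10255*I*√2/1604 ≈ -38.36 - 9.0416*I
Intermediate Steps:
V = -1465/1604 (V = -3 - 13388/(-6416) = -3 - 13388*(-1/6416) = -3 + 3347/1604 = -1465/1604 ≈ -0.91334)
D = 42 + 7*I*√2 (D = 7*((√(-3 + 1) + 8) - 2) = 7*((√(-2) + 8) - 2) = 7*((I*√2 + 8) - 2) = 7*((8 + I*√2) - 2) = 7*(6 + I*√2) = 42 + 7*I*√2 ≈ 42.0 + 9.8995*I)
V*D = -1465*(42 + 7*I*√2)/1604 = -30765/802 - 10255*I*√2/1604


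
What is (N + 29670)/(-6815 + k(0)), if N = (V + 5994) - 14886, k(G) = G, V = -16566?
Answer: -4212/6815 ≈ -0.61805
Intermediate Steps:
N = -25458 (N = (-16566 + 5994) - 14886 = -10572 - 14886 = -25458)
(N + 29670)/(-6815 + k(0)) = (-25458 + 29670)/(-6815 + 0) = 4212/(-6815) = 4212*(-1/6815) = -4212/6815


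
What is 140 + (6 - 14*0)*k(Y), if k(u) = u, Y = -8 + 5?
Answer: 122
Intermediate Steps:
Y = -3
140 + (6 - 14*0)*k(Y) = 140 + (6 - 14*0)*(-3) = 140 + (6 + 0)*(-3) = 140 + 6*(-3) = 140 - 18 = 122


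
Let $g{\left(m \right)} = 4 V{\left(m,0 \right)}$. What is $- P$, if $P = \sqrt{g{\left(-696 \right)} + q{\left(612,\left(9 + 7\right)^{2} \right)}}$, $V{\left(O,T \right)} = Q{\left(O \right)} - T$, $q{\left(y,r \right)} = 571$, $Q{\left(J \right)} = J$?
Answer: $- i \sqrt{2213} \approx - 47.043 i$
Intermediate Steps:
$V{\left(O,T \right)} = O - T$
$g{\left(m \right)} = 4 m$ ($g{\left(m \right)} = 4 \left(m - 0\right) = 4 \left(m + 0\right) = 4 m$)
$P = i \sqrt{2213}$ ($P = \sqrt{4 \left(-696\right) + 571} = \sqrt{-2784 + 571} = \sqrt{-2213} = i \sqrt{2213} \approx 47.043 i$)
$- P = - i \sqrt{2213}$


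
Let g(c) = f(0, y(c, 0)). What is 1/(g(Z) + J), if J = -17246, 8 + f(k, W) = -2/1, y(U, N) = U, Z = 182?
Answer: -1/17256 ≈ -5.7951e-5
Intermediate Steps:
f(k, W) = -10 (f(k, W) = -8 - 2/1 = -8 - 2*1 = -8 - 2 = -10)
g(c) = -10
1/(g(Z) + J) = 1/(-10 - 17246) = 1/(-17256) = -1/17256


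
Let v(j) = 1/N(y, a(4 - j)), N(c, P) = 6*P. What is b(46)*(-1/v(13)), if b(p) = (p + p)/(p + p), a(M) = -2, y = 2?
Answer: 12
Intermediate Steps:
v(j) = -1/12 (v(j) = 1/(6*(-2)) = 1/(-12) = -1/12)
b(p) = 1 (b(p) = (2*p)/((2*p)) = (2*p)*(1/(2*p)) = 1)
b(46)*(-1/v(13)) = 1*(-1/(-1/12)) = 1*(-1*(-12)) = 1*12 = 12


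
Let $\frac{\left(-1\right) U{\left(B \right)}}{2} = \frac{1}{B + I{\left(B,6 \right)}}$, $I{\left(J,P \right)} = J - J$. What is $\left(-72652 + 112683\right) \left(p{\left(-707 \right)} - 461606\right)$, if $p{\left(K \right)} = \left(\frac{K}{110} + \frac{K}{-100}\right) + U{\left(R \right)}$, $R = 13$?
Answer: $- \frac{264242982083079}{14300} \approx -1.8479 \cdot 10^{10}$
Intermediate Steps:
$I{\left(J,P \right)} = 0$
$U{\left(B \right)} = - \frac{2}{B}$ ($U{\left(B \right)} = - \frac{2}{B + 0} = - \frac{2}{B}$)
$p{\left(K \right)} = - \frac{2}{13} - \frac{K}{1100}$ ($p{\left(K \right)} = \left(\frac{K}{110} + \frac{K}{-100}\right) - \frac{2}{13} = \left(K \frac{1}{110} + K \left(- \frac{1}{100}\right)\right) - \frac{2}{13} = \left(\frac{K}{110} - \frac{K}{100}\right) - \frac{2}{13} = - \frac{K}{1100} - \frac{2}{13} = - \frac{2}{13} - \frac{K}{1100}$)
$\left(-72652 + 112683\right) \left(p{\left(-707 \right)} - 461606\right) = \left(-72652 + 112683\right) \left(\left(- \frac{2}{13} - - \frac{707}{1100}\right) - 461606\right) = 40031 \left(\left(- \frac{2}{13} + \frac{707}{1100}\right) - 461606\right) = 40031 \left(\frac{6991}{14300} - 461606\right) = 40031 \left(- \frac{6600958809}{14300}\right) = - \frac{264242982083079}{14300}$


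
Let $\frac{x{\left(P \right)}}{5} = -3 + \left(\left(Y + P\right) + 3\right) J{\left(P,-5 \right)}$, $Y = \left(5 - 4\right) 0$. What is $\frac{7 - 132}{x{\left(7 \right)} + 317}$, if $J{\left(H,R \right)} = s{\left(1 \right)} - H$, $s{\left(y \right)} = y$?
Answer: $- \frac{125}{2} \approx -62.5$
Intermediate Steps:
$Y = 0$ ($Y = 1 \cdot 0 = 0$)
$J{\left(H,R \right)} = 1 - H$
$x{\left(P \right)} = -15 + 5 \left(1 - P\right) \left(3 + P\right)$ ($x{\left(P \right)} = 5 \left(-3 + \left(\left(0 + P\right) + 3\right) \left(1 - P\right)\right) = 5 \left(-3 + \left(P + 3\right) \left(1 - P\right)\right) = 5 \left(-3 + \left(3 + P\right) \left(1 - P\right)\right) = 5 \left(-3 + \left(1 - P\right) \left(3 + P\right)\right) = -15 + 5 \left(1 - P\right) \left(3 + P\right)$)
$\frac{7 - 132}{x{\left(7 \right)} + 317} = \frac{7 - 132}{5 \cdot 7 \left(-2 - 7\right) + 317} = - \frac{125}{5 \cdot 7 \left(-2 - 7\right) + 317} = - \frac{125}{5 \cdot 7 \left(-9\right) + 317} = - \frac{125}{-315 + 317} = - \frac{125}{2}$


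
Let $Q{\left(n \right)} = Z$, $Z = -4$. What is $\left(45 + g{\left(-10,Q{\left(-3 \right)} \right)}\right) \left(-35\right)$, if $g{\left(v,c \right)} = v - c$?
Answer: $-1365$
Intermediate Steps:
$Q{\left(n \right)} = -4$
$\left(45 + g{\left(-10,Q{\left(-3 \right)} \right)}\right) \left(-35\right) = \left(45 - 6\right) \left(-35\right) = 39 \left(-35\right) = -1365$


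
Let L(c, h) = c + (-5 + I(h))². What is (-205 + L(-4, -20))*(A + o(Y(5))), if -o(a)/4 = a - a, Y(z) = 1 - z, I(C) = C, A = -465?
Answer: -193440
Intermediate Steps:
L(c, h) = c + (-5 + h)²
o(a) = 0 (o(a) = -4*(a - a) = -4*0 = 0)
(-205 + L(-4, -20))*(A + o(Y(5))) = (-205 + (-4 + (-5 - 20)²))*(-465 + 0) = (-205 + (-4 + (-25)²))*(-465) = (-205 + (-4 + 625))*(-465) = (-205 + 621)*(-465) = 416*(-465) = -193440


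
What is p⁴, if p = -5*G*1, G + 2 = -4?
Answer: 810000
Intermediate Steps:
G = -6 (G = -2 - 4 = -6)
p = 30 (p = -5*(-6)*1 = 30*1 = 30)
p⁴ = 30⁴ = 810000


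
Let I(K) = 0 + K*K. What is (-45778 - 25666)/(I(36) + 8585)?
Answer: -71444/9881 ≈ -7.2304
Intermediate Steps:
I(K) = K² (I(K) = 0 + K² = K²)
(-45778 - 25666)/(I(36) + 8585) = (-45778 - 25666)/(36² + 8585) = -71444/(1296 + 8585) = -71444/9881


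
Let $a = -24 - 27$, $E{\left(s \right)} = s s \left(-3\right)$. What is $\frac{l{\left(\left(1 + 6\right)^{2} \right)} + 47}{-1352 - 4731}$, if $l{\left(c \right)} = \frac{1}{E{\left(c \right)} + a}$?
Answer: $- \frac{340937}{44126082} \approx -0.0077264$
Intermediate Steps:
$E{\left(s \right)} = - 3 s^{2}$ ($E{\left(s \right)} = s^{2} \left(-3\right) = - 3 s^{2}$)
$a = -51$ ($a = -24 - 27 = -51$)
$l{\left(c \right)} = \frac{1}{-51 - 3 c^{2}}$ ($l{\left(c \right)} = \frac{1}{- 3 c^{2} - 51} = \frac{1}{-51 - 3 c^{2}}$)
$\frac{l{\left(\left(1 + 6\right)^{2} \right)} + 47}{-1352 - 4731} = \frac{- \frac{1}{51 + 3 \left(\left(1 + 6\right)^{2}\right)^{2}} + 47}{-1352 - 4731} = \frac{- \frac{1}{51 + 3 \left(7^{2}\right)^{2}} + 47}{-6083} = \left(- \frac{1}{51 + 3 \cdot 49^{2}} + 47\right) \left(- \frac{1}{6083}\right) = \left(- \frac{1}{51 + 3 \cdot 2401} + 47\right) \left(- \frac{1}{6083}\right) = \left(- \frac{1}{51 + 7203} + 47\right) \left(- \frac{1}{6083}\right) = \left(- \frac{1}{7254} + 47\right) \left(- \frac{1}{6083}\right) = \frac{340937}{7254} \left(- \frac{1}{6083}\right) = - \frac{340937}{44126082}$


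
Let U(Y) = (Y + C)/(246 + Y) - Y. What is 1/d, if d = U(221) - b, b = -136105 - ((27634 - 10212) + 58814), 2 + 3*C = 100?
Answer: 1401/297180881 ≈ 4.7143e-6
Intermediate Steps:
C = 98/3 (C = -⅔ + (⅓)*100 = -⅔ + 100/3 = 98/3 ≈ 32.667)
U(Y) = -Y + (98/3 + Y)/(246 + Y) (U(Y) = (Y + 98/3)/(246 + Y) - Y = (98/3 + Y)/(246 + Y) - Y = -Y + (98/3 + Y)/(246 + Y))
b = -212341 (b = -136105 - (17422 + 58814) = -136105 - 1*76236 = -136105 - 76236 = -212341)
d = 297180881/1401 (d = (98/3 - 1*221² - 245*221)/(246 + 221) - 1*(-212341) = (98/3 - 1*48841 - 54145)/467 + 212341 = (98/3 - 48841 - 54145)/467 + 212341 = (1/467)*(-308860/3) + 212341 = -308860/1401 + 212341 = 297180881/1401 ≈ 2.1212e+5)
1/d = 1/(297180881/1401) = 1401/297180881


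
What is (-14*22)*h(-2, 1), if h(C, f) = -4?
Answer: 1232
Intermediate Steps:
(-14*22)*h(-2, 1) = -14*22*(-4) = -308*(-4) = 1232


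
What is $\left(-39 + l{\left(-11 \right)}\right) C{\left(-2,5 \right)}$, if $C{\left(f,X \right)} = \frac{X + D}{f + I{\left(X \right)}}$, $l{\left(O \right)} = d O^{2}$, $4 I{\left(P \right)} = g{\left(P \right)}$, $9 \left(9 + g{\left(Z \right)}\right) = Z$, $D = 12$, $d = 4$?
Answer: $- \frac{68085}{37} \approx -1840.1$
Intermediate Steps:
$g{\left(Z \right)} = -9 + \frac{Z}{9}$
$I{\left(P \right)} = - \frac{9}{4} + \frac{P}{36}$ ($I{\left(P \right)} = \frac{-9 + \frac{P}{9}}{4} = - \frac{9}{4} + \frac{P}{36}$)
$l{\left(O \right)} = 4 O^{2}$
$C{\left(f,X \right)} = \frac{12 + X}{- \frac{9}{4} + f + \frac{X}{36}}$ ($C{\left(f,X \right)} = \frac{X + 12}{f + \left(- \frac{9}{4} + \frac{X}{36}\right)} = \frac{12 + X}{- \frac{9}{4} + f + \frac{X}{36}}$)
$\left(-39 + l{\left(-11 \right)}\right) C{\left(-2,5 \right)} = \left(-39 + 4 \left(-11\right)^{2}\right) \frac{36 \left(12 + 5\right)}{-81 + 5 + 36 \left(-2\right)} = \left(-39 + 4 \cdot 121\right) 36 \frac{1}{-81 + 5 - 72} \cdot 17 = \left(-39 + 484\right) 36 \frac{1}{-148} \cdot 17 = 445 \cdot 36 \left(- \frac{1}{148}\right) 17 = 445 \left(- \frac{153}{37}\right) = - \frac{68085}{37}$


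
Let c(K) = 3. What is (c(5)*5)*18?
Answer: 270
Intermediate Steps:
(c(5)*5)*18 = (3*5)*18 = 15*18 = 270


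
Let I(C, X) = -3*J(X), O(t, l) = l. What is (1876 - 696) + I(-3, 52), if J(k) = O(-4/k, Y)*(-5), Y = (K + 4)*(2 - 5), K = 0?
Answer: 1000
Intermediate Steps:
Y = -12 (Y = (0 + 4)*(2 - 5) = 4*(-3) = -12)
J(k) = 60 (J(k) = -12*(-5) = 60)
I(C, X) = -180 (I(C, X) = -3*60 = -180)
(1876 - 696) + I(-3, 52) = (1876 - 696) - 180 = 1180 - 180 = 1000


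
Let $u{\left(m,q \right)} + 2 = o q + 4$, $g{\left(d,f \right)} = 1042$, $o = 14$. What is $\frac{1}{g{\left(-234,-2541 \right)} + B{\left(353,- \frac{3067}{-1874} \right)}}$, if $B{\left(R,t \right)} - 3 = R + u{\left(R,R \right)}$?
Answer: $\frac{1}{6342} \approx 0.00015768$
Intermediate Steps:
$u{\left(m,q \right)} = 2 + 14 q$ ($u{\left(m,q \right)} = -2 + \left(14 q + 4\right) = -2 + \left(4 + 14 q\right) = 2 + 14 q$)
$B{\left(R,t \right)} = 5 + 15 R$ ($B{\left(R,t \right)} = 3 + \left(R + \left(2 + 14 R\right)\right) = 3 + \left(2 + 15 R\right) = 5 + 15 R$)
$\frac{1}{g{\left(-234,-2541 \right)} + B{\left(353,- \frac{3067}{-1874} \right)}} = \frac{1}{1042 + \left(5 + 15 \cdot 353\right)} = \frac{1}{1042 + \left(5 + 5295\right)} = \frac{1}{1042 + 5300} = \frac{1}{6342}$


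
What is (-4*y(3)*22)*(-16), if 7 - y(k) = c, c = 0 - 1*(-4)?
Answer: 4224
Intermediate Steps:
c = 4 (c = 0 + 4 = 4)
y(k) = 3 (y(k) = 7 - 1*4 = 7 - 4 = 3)
(-4*y(3)*22)*(-16) = (-4*3*22)*(-16) = -12*22*(-16) = -264*(-16) = 4224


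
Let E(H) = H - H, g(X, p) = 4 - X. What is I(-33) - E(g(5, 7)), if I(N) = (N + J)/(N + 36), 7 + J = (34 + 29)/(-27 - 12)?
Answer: -541/39 ≈ -13.872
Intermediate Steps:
J = -112/13 (J = -7 + (34 + 29)/(-27 - 12) = -7 + 63/(-39) = -7 + 63*(-1/39) = -7 - 21/13 = -112/13 ≈ -8.6154)
E(H) = 0
I(N) = (-112/13 + N)/(36 + N) (I(N) = (N - 112/13)/(N + 36) = (-112/13 + N)/(36 + N))
I(-33) - E(g(5, 7)) = (-112/13 - 33)/(36 - 33) - 1*0 = -541/13/3 + 0 = (⅓)*(-541/13) + 0 = -541/39 + 0 = -541/39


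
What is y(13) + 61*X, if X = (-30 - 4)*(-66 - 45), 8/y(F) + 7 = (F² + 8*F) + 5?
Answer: 62388002/271 ≈ 2.3021e+5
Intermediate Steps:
y(F) = 8/(-2 + F² + 8*F) (y(F) = 8/(-7 + ((F² + 8*F) + 5)) = 8/(-7 + (5 + F² + 8*F)) = 8/(-2 + F² + 8*F))
X = 3774 (X = -34*(-111) = 3774)
y(13) + 61*X = 8/(-2 + 13² + 8*13) + 61*3774 = 8/(-2 + 169 + 104) + 230214 = 8/271 + 230214 = 62388002/271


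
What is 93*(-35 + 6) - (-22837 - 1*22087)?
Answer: 42227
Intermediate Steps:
93*(-35 + 6) - (-22837 - 1*22087) = 93*(-29) - (-22837 - 22087) = -2697 - 1*(-44924) = -2697 + 44924 = 42227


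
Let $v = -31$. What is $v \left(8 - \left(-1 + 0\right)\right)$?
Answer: $-279$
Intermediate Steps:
$v \left(8 - \left(-1 + 0\right)\right) = - 31 \left(8 - \left(-1 + 0\right)\right) = - 31 \left(8 - -1\right) = - 31 \left(8 + 1\right) = \left(-31\right) 9 = -279$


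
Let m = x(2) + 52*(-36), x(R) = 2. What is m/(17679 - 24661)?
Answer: 935/3491 ≈ 0.26783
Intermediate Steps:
m = -1870 (m = 2 + 52*(-36) = 2 - 1872 = -1870)
m/(17679 - 24661) = -1870/(17679 - 24661) = -1870/(-6982) = -1870*(-1/6982) = 935/3491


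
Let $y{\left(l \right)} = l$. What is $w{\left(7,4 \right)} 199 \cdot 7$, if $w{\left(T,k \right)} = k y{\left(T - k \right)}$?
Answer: $16716$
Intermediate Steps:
$w{\left(T,k \right)} = k \left(T - k\right)$
$w{\left(7,4 \right)} 199 \cdot 7 = 4 \left(7 - 4\right) 199 \cdot 7 = 4 \left(7 - 4\right) 1393 = 4 \cdot 3 \cdot 1393 = 12 \cdot 1393 = 16716$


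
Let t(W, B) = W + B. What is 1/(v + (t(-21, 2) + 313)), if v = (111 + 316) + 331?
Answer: 1/1052 ≈ 0.00095057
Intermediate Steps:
v = 758 (v = 427 + 331 = 758)
t(W, B) = B + W
1/(v + (t(-21, 2) + 313)) = 1/(758 + ((2 - 21) + 313)) = 1/(758 + (-19 + 313)) = 1/(758 + 294) = 1/1052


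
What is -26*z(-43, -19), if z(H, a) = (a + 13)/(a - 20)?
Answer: -4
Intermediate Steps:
z(H, a) = (13 + a)/(-20 + a)
-26*z(-43, -19) = -26*(13 - 19)/(-20 - 19) = -26*(-6)/(-39) = -(-2)*(-6)/3 = -26*2/13 = -4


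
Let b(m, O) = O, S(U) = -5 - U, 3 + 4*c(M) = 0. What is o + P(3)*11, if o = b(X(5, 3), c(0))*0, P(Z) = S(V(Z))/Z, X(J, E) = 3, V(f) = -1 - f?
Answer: -11/3 ≈ -3.6667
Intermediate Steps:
c(M) = -3/4 (c(M) = -3/4 + (1/4)*0 = -3/4 + 0 = -3/4)
P(Z) = (-4 + Z)/Z (P(Z) = (-5 - (-1 - Z))/Z = (-5 + (1 + Z))/Z = (-4 + Z)/Z)
o = 0 (o = -3/4*0 = 0)
o + P(3)*11 = 0 + ((-4 + 3)/3)*11 = 0 + ((1/3)*(-1))*11 = 0 - 1/3*11 = 0 - 11/3 = -11/3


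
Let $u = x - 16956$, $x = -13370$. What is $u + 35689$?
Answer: $5363$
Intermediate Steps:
$u = -30326$ ($u = -13370 - 16956 = -30326$)
$u + 35689 = -30326 + 35689 = 5363$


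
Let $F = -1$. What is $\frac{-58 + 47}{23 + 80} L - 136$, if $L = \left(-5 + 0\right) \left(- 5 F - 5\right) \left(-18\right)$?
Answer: $-136$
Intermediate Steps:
$L = 0$ ($L = \left(-5 + 0\right) \left(\left(-5\right) \left(-1\right) - 5\right) \left(-18\right) = - 5 \left(5 - 5\right) \left(-18\right) = \left(-5\right) 0 \left(-18\right) = 0 \left(-18\right) = 0$)
$\frac{-58 + 47}{23 + 80} L - 136 = \frac{-58 + 47}{23 + 80} \cdot 0 - 136 = - \frac{11}{103} \cdot 0 - 136 = \left(-11\right) \frac{1}{103} \cdot 0 - 136 = \left(- \frac{11}{103}\right) 0 - 136 = 0 - 136 = -136$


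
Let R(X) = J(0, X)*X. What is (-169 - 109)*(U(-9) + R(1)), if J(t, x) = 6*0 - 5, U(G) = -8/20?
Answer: 7506/5 ≈ 1501.2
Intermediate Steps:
U(G) = -⅖ (U(G) = -8*1/20 = -⅖)
J(t, x) = -5 (J(t, x) = 0 - 5 = -5)
R(X) = -5*X
(-169 - 109)*(U(-9) + R(1)) = (-169 - 109)*(-⅖ - 5*1) = -278*(-⅖ - 5) = -278*(-27/5) = 7506/5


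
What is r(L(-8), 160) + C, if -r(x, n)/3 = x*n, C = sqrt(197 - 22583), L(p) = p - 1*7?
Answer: 7200 + I*sqrt(22386) ≈ 7200.0 + 149.62*I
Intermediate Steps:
L(p) = -7 + p (L(p) = p - 7 = -7 + p)
C = I*sqrt(22386) (C = sqrt(-22386) = I*sqrt(22386) ≈ 149.62*I)
r(x, n) = -3*n*x (r(x, n) = -3*x*n = -3*n*x)
r(L(-8), 160) + C = -3*160*(-7 - 8) + I*sqrt(22386) = -3*160*(-15) + I*sqrt(22386) = 7200 + I*sqrt(22386)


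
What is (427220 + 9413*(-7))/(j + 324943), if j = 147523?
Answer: 361329/472466 ≈ 0.76477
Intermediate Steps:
(427220 + 9413*(-7))/(j + 324943) = (427220 + 9413*(-7))/(147523 + 324943) = (427220 - 65891)/472466 = 361329*(1/472466) = 361329/472466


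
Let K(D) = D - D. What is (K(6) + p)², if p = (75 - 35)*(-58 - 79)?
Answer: 30030400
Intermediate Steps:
K(D) = 0
p = -5480 (p = 40*(-137) = -5480)
(K(6) + p)² = (0 - 5480)² = (-5480)² = 30030400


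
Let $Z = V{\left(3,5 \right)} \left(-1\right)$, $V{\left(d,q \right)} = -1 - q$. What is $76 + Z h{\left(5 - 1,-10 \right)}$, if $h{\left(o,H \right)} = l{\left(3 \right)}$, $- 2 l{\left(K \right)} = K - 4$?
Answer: $79$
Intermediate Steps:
$l{\left(K \right)} = 2 - \frac{K}{2}$ ($l{\left(K \right)} = - \frac{K - 4}{2} = - \frac{-4 + K}{2} = 2 - \frac{K}{2}$)
$h{\left(o,H \right)} = \frac{1}{2}$ ($h{\left(o,H \right)} = 2 - \frac{3}{2} = \frac{1}{2}$)
$Z = 6$ ($Z = \left(-1 - 5\right) \left(-1\right) = \left(-6\right) \left(-1\right) = 6$)
$76 + Z h{\left(5 - 1,-10 \right)} = 76 + 6 \cdot \frac{1}{2} = 76 + 3 = 79$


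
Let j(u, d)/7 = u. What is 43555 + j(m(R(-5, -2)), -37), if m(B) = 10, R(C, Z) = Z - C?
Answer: 43625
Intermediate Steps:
j(u, d) = 7*u
43555 + j(m(R(-5, -2)), -37) = 43555 + 7*10 = 43555 + 70 = 43625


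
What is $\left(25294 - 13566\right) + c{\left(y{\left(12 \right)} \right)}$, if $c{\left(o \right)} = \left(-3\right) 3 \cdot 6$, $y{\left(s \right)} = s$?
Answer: $11674$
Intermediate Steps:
$c{\left(o \right)} = -54$ ($c{\left(o \right)} = \left(-9\right) 6 = -54$)
$\left(25294 - 13566\right) + c{\left(y{\left(12 \right)} \right)} = \left(25294 - 13566\right) - 54 = 11728 - 54 = 11674$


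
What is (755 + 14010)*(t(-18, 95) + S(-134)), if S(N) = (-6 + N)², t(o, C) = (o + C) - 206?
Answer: 287489315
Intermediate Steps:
t(o, C) = -206 + C + o (t(o, C) = (C + o) - 206 = -206 + C + o)
(755 + 14010)*(t(-18, 95) + S(-134)) = (755 + 14010)*((-206 + 95 - 18) + (-6 - 134)²) = 14765*(-129 + (-140)²) = 14765*(-129 + 19600) = 14765*19471 = 287489315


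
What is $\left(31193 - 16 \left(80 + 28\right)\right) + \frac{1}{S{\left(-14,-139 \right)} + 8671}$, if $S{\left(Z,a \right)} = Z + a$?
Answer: $\frac{250982871}{8518} \approx 29465.0$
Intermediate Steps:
$\left(31193 - 16 \left(80 + 28\right)\right) + \frac{1}{S{\left(-14,-139 \right)} + 8671} = \left(31193 - 16 \left(80 + 28\right)\right) + \frac{1}{\left(-14 - 139\right) + 8671} = \left(31193 - 1728\right) + \frac{1}{-153 + 8671} = \left(31193 - 1728\right) + \frac{1}{8518} = 29465 + \frac{1}{8518} = \frac{250982871}{8518}$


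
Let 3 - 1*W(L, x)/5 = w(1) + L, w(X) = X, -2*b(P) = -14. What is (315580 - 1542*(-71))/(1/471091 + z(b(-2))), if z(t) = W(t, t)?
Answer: -100121441321/5888637 ≈ -17002.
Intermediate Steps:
b(P) = 7 (b(P) = -½*(-14) = 7)
W(L, x) = 10 - 5*L (W(L, x) = 15 - 5*(1 + L) = 15 + (-5 - 5*L) = 10 - 5*L)
z(t) = 10 - 5*t
(315580 - 1542*(-71))/(1/471091 + z(b(-2))) = (315580 - 1542*(-71))/(1/471091 + (10 - 5*7)) = (315580 + 109482)/(1/471091 + (10 - 35)) = 425062/(1/471091 - 25) = 425062/(-11777274/471091) = 425062*(-471091/11777274) = -100121441321/5888637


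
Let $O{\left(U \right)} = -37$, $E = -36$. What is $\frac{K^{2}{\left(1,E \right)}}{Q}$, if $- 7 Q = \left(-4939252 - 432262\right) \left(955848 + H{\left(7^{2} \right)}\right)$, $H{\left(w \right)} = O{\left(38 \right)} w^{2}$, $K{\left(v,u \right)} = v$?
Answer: $\frac{7}{4657161724654} \approx 1.5031 \cdot 10^{-12}$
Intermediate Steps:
$H{\left(w \right)} = - 37 w^{2}$
$Q = \frac{4657161724654}{7}$ ($Q = - \frac{\left(-4939252 - 432262\right) \left(955848 - 37 \left(7^{2}\right)^{2}\right)}{7} = - \frac{\left(-5371514\right) \left(955848 - 37 \cdot 49^{2}\right)}{7} = - \frac{\left(-5371514\right) \left(955848 - 88837\right)}{7} = - \frac{\left(-5371514\right) 867011}{7} = \left(- \frac{1}{7}\right) \left(-4657161724654\right) = \frac{4657161724654}{7} \approx 6.6531 \cdot 10^{11}$)
$\frac{K^{2}{\left(1,E \right)}}{Q} = \frac{1^{2}}{\frac{4657161724654}{7}} = 1 \cdot \frac{7}{4657161724654} = \frac{7}{4657161724654}$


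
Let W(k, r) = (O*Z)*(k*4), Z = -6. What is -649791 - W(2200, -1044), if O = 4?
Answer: -438591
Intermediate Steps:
W(k, r) = -96*k (W(k, r) = (4*(-6))*(k*4) = -96*k)
-649791 - W(2200, -1044) = -649791 - (-96)*2200 = -649791 - 1*(-211200) = -649791 + 211200 = -438591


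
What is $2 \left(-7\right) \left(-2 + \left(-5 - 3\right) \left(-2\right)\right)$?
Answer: $-196$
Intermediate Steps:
$2 \left(-7\right) \left(-2 + \left(-5 - 3\right) \left(-2\right)\right) = - 14 \left(-2 - -16\right) = - 14 \left(-2 + 16\right) = \left(-14\right) 14 = -196$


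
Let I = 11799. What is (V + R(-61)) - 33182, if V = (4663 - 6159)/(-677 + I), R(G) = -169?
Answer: -185465659/5561 ≈ -33351.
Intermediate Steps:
V = -748/5561 (V = (4663 - 6159)/(-677 + 11799) = -1496/11122 = -1496*1/11122 = -748/5561 ≈ -0.13451)
(V + R(-61)) - 33182 = (-748/5561 - 169) - 33182 = -940557/5561 - 33182 = -185465659/5561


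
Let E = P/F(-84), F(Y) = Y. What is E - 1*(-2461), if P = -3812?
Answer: 52634/21 ≈ 2506.4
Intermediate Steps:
E = 953/21 (E = -3812/(-84) = -3812*(-1/84) = 953/21 ≈ 45.381)
E - 1*(-2461) = 953/21 - 1*(-2461) = 953/21 + 2461 = 52634/21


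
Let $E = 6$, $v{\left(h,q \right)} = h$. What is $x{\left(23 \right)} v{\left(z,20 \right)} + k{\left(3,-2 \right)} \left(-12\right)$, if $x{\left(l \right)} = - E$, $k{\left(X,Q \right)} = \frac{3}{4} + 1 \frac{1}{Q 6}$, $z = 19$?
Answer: $-122$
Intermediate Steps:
$k{\left(X,Q \right)} = \frac{3}{4} + \frac{1}{6 Q}$ ($k{\left(X,Q \right)} = 3 \cdot \frac{1}{4} + 1 \frac{1}{6 Q} = \frac{3}{4} + 1 \frac{1}{6 Q} = \frac{3}{4} + \frac{1}{6 Q}$)
$x{\left(l \right)} = -6$ ($x{\left(l \right)} = \left(-1\right) 6 = -6$)
$x{\left(23 \right)} v{\left(z,20 \right)} + k{\left(3,-2 \right)} \left(-12\right) = \left(-6\right) 19 + \frac{2 + 9 \left(-2\right)}{12 \left(-2\right)} \left(-12\right) = -114 + \frac{1}{12} \left(- \frac{1}{2}\right) \left(2 - 18\right) \left(-12\right) = -114 + \frac{1}{12} \left(- \frac{1}{2}\right) \left(-16\right) \left(-12\right) = -114 + \frac{2}{3} \left(-12\right) = -114 - 8 = -122$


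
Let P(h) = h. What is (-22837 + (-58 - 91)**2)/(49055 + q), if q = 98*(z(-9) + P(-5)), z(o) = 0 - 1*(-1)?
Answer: -212/16221 ≈ -0.013069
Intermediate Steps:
z(o) = 1 (z(o) = 0 + 1 = 1)
q = -392 (q = 98*(1 - 5) = 98*(-4) = -392)
(-22837 + (-58 - 91)**2)/(49055 + q) = (-22837 + (-58 - 91)**2)/(49055 - 392) = (-22837 + (-149)**2)/48663 = (-22837 + 22201)*(1/48663) = -636*1/48663 = -212/16221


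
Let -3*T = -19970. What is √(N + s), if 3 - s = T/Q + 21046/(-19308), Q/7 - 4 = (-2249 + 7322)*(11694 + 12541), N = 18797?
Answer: √1297805165914073612144503459578/8308320376902 ≈ 137.12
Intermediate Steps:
Q = 860609113 (Q = 28 + 7*((-2249 + 7322)*(11694 + 12541)) = 28 + 7*(5073*24235) = 28 + 7*122944155 = 28 + 860609085 = 860609113)
T = 19970/3 (T = -⅓*(-19970) = 19970/3 ≈ 6656.7)
s = 33981086563345/8308320376902 (s = 3 - ((19970/3)/860609113 + 21046/(-19308)) = 3 - ((19970/3)*(1/860609113) + 21046*(-1/19308)) = 3 - (19970/2581827339 - 10523/9654) = 3 - 1*(-9056125432639/8308320376902) = 3 + 9056125432639/8308320376902 = 33981086563345/8308320376902 ≈ 4.0900)
√(N + s) = √(18797 + 33981086563345/8308320376902) = √(156205479211190239/8308320376902) = √1297805165914073612144503459578/8308320376902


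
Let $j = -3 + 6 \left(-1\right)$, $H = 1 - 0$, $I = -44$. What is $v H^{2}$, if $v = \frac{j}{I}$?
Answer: $\frac{9}{44} \approx 0.20455$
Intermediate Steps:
$H = 1$ ($H = 1 + 0 = 1$)
$j = -9$ ($j = -3 - 6 = -9$)
$v = \frac{9}{44}$ ($v = - \frac{9}{-44} = \left(-9\right) \left(- \frac{1}{44}\right) = \frac{9}{44} \approx 0.20455$)
$v H^{2} = \frac{9 \cdot 1^{2}}{44} = \frac{9}{44} \cdot 1 = \frac{9}{44}$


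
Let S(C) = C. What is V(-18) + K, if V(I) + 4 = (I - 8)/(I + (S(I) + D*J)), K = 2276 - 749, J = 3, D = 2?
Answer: 22858/15 ≈ 1523.9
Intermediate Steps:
K = 1527
V(I) = -4 + (-8 + I)/(6 + 2*I) (V(I) = -4 + (I - 8)/(I + (I + 2*3)) = -4 + (-8 + I)/(I + (I + 6)) = -4 + (-8 + I)/(I + (6 + I)) = -4 + (-8 + I)/(6 + 2*I))
V(-18) + K = (-32 - 7*(-18))/(2*(3 - 18)) + 1527 = (½)*(-32 + 126)/(-15) + 1527 = (½)*(-1/15)*94 + 1527 = -47/15 + 1527 = 22858/15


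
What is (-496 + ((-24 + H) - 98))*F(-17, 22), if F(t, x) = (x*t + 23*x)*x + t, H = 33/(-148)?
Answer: -264151839/148 ≈ -1.7848e+6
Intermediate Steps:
H = -33/148 (H = 33*(-1/148) = -33/148 ≈ -0.22297)
F(t, x) = t + x*(23*x + t*x) (F(t, x) = (t*x + 23*x)*x + t = (23*x + t*x)*x + t = x*(23*x + t*x) + t = t + x*(23*x + t*x))
(-496 + ((-24 + H) - 98))*F(-17, 22) = (-496 + ((-24 - 33/148) - 98))*(-17 + 23*22² - 17*22²) = (-496 + (-3585/148 - 98))*(-17 + 23*484 - 17*484) = (-496 - 18089/148)*(-17 + 11132 - 8228) = -91497/148*2887 = -264151839/148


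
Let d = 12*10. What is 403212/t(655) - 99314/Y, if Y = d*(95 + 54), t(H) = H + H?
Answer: 353966461/1171140 ≈ 302.24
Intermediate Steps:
d = 120
t(H) = 2*H
Y = 17880 (Y = 120*(95 + 54) = 120*149 = 17880)
403212/t(655) - 99314/Y = 403212/((2*655)) - 99314/17880 = 403212/1310 - 99314*1/17880 = 403212*(1/1310) - 49657/8940 = 201606/655 - 49657/8940 = 353966461/1171140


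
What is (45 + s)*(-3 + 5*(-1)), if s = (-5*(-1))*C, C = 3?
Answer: -480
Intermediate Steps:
s = 15 (s = -5*(-1)*3 = 5*3 = 15)
(45 + s)*(-3 + 5*(-1)) = (45 + 15)*(-3 + 5*(-1)) = 60*(-3 - 5) = 60*(-8) = -480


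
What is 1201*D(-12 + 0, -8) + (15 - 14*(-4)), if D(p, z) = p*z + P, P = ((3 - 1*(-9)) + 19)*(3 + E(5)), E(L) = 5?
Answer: 413215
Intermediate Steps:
P = 248 (P = ((3 - 1*(-9)) + 19)*(3 + 5) = ((3 + 9) + 19)*8 = (12 + 19)*8 = 31*8 = 248)
D(p, z) = 248 + p*z (D(p, z) = p*z + 248 = 248 + p*z)
1201*D(-12 + 0, -8) + (15 - 14*(-4)) = 1201*(248 + (-12 + 0)*(-8)) + (15 - 14*(-4)) = 1201*(248 - 12*(-8)) + (15 + 56) = 1201*(248 + 96) + 71 = 1201*344 + 71 = 413144 + 71 = 413215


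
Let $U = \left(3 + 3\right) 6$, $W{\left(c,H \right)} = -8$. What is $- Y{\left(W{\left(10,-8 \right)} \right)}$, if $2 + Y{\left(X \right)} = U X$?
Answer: $290$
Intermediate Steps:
$U = 36$ ($U = 6 \cdot 6 = 36$)
$Y{\left(X \right)} = -2 + 36 X$
$- Y{\left(W{\left(10,-8 \right)} \right)} = - (-2 + 36 \left(-8\right)) = - (-2 - 288) = \left(-1\right) \left(-290\right) = 290$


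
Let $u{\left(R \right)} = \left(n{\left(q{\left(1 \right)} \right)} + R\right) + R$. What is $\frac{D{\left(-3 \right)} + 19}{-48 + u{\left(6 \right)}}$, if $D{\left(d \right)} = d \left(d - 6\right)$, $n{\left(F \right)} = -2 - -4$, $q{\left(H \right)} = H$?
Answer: $- \frac{23}{17} \approx -1.3529$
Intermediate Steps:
$n{\left(F \right)} = 2$ ($n{\left(F \right)} = -2 + 4 = 2$)
$u{\left(R \right)} = 2 + 2 R$ ($u{\left(R \right)} = \left(2 + R\right) + R = 2 + 2 R$)
$D{\left(d \right)} = d \left(-6 + d\right)$
$\frac{D{\left(-3 \right)} + 19}{-48 + u{\left(6 \right)}} = \frac{- 3 \left(-6 - 3\right) + 19}{-48 + \left(2 + 2 \cdot 6\right)} = \frac{\left(-3\right) \left(-9\right) + 19}{-48 + \left(2 + 12\right)} = \frac{27 + 19}{-48 + 14} = \frac{46}{-34} = 46 \left(- \frac{1}{34}\right) = - \frac{23}{17}$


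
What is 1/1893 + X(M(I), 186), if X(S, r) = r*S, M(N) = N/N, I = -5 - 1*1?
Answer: 352099/1893 ≈ 186.00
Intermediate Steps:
I = -6 (I = -5 - 1 = -6)
M(N) = 1
X(S, r) = S*r
1/1893 + X(M(I), 186) = 1/1893 + 1*186 = 1/1893 + 186 = 352099/1893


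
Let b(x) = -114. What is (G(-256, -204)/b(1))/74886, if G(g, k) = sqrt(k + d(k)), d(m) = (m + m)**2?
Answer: -sqrt(41565)/4268502 ≈ -4.7763e-5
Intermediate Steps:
d(m) = 4*m**2 (d(m) = (2*m)**2 = 4*m**2)
G(g, k) = sqrt(k + 4*k**2)
(G(-256, -204)/b(1))/74886 = (sqrt(-204*(1 + 4*(-204)))/(-114))/74886 = (sqrt(-204*(1 - 816))*(-1/114))*(1/74886) = (sqrt(-204*(-815))*(-1/114))*(1/74886) = (sqrt(166260)*(-1/114))*(1/74886) = ((2*sqrt(41565))*(-1/114))*(1/74886) = -sqrt(41565)/57*(1/74886) = -sqrt(41565)/4268502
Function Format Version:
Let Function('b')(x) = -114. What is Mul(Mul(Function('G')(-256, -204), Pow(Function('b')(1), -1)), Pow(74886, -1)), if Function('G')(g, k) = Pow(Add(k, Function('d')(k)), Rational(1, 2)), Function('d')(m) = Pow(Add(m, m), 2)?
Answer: Mul(Rational(-1, 4268502), Pow(41565, Rational(1, 2))) ≈ -4.7763e-5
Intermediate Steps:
Function('d')(m) = Mul(4, Pow(m, 2)) (Function('d')(m) = Pow(Mul(2, m), 2) = Mul(4, Pow(m, 2)))
Function('G')(g, k) = Pow(Add(k, Mul(4, Pow(k, 2))), Rational(1, 2))
Mul(Mul(Function('G')(-256, -204), Pow(Function('b')(1), -1)), Pow(74886, -1)) = Mul(Mul(Pow(Mul(-204, Add(1, Mul(4, -204))), Rational(1, 2)), Pow(-114, -1)), Pow(74886, -1)) = Mul(Mul(Pow(Mul(-204, Add(1, -816)), Rational(1, 2)), Rational(-1, 114)), Rational(1, 74886)) = Mul(Mul(Pow(Mul(-204, -815), Rational(1, 2)), Rational(-1, 114)), Rational(1, 74886)) = Mul(Mul(Pow(166260, Rational(1, 2)), Rational(-1, 114)), Rational(1, 74886)) = Mul(Mul(Mul(2, Pow(41565, Rational(1, 2))), Rational(-1, 114)), Rational(1, 74886)) = Mul(Mul(Rational(-1, 57), Pow(41565, Rational(1, 2))), Rational(1, 74886)) = Mul(Rational(-1, 4268502), Pow(41565, Rational(1, 2)))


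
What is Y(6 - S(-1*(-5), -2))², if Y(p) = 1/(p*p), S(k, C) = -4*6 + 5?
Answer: 1/390625 ≈ 2.5600e-6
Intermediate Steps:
S(k, C) = -19 (S(k, C) = -24 + 5 = -19)
Y(p) = p⁻² (Y(p) = 1/(p²) = p⁻²)
Y(6 - S(-1*(-5), -2))² = ((6 - 1*(-19))⁻²)² = ((6 + 19)⁻²)² = (25⁻²)² = (1/625)² = 1/390625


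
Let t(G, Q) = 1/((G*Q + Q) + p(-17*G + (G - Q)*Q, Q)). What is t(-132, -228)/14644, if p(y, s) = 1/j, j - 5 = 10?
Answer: 15/6560819524 ≈ 2.2863e-9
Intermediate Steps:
j = 15 (j = 5 + 10 = 15)
p(y, s) = 1/15
t(G, Q) = 1/(1/15 + Q + G*Q) (t(G, Q) = 1/((G*Q + Q) + 1/15) = 1/((Q + G*Q) + 1/15) = 1/(1/15 + Q + G*Q))
t(-132, -228)/14644 = (15/(1 + 15*(-228) + 15*(-132)*(-228)))/14644 = (15/(1 - 3420 + 451440))*(1/14644) = (15/448021)*(1/14644) = 15/6560819524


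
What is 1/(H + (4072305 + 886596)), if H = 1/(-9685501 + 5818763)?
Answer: 3866738/19174770934937 ≈ 2.0166e-7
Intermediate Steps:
H = -1/3866738 (H = 1/(-3866738) = -1/3866738 ≈ -2.5862e-7)
1/(H + (4072305 + 886596)) = 1/(-1/3866738 + (4072305 + 886596)) = 1/(-1/3866738 + 4958901) = 1/(19174770934937/3866738) = 3866738/19174770934937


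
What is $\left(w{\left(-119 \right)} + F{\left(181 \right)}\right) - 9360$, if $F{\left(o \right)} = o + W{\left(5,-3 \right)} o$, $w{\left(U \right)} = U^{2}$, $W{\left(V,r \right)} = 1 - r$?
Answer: $5706$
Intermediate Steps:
$F{\left(o \right)} = 5 o$ ($F{\left(o \right)} = o + \left(1 - -3\right) o = o + \left(1 + 3\right) o = o + 4 o = 5 o$)
$\left(w{\left(-119 \right)} + F{\left(181 \right)}\right) - 9360 = \left(\left(-119\right)^{2} + 5 \cdot 181\right) - 9360 = \left(14161 + 905\right) - 9360 = 15066 - 9360 = 5706$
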